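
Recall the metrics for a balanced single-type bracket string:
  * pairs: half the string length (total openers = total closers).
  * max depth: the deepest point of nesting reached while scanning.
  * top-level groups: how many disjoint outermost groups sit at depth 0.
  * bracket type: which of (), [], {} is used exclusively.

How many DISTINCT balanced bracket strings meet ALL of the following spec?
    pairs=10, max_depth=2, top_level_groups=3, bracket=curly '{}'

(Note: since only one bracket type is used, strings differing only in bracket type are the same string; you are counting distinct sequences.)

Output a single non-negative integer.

Spec: pairs=10 depth=2 groups=3
Count(depth <= 2) = 36
Count(depth <= 1) = 0
Count(depth == 2) = 36 - 0 = 36

Answer: 36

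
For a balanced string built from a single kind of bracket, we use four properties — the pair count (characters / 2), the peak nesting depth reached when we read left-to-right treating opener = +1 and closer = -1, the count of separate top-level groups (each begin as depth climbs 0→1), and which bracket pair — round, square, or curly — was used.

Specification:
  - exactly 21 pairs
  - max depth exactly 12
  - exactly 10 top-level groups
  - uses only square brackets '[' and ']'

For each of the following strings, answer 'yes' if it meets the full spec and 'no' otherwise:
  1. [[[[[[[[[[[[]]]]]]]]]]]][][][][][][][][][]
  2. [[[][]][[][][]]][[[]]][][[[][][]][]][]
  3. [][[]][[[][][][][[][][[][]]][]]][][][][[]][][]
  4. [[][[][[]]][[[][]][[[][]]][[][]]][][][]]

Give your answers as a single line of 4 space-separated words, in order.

Answer: yes no no no

Derivation:
String 1 '[[[[[[[[[[[[]]]]]]]]]]]][][][][][][][][][]': depth seq [1 2 3 4 5 6 7 8 9 10 11 12 11 10 9 8 7 6 5 4 3 2 1 0 1 0 1 0 1 0 1 0 1 0 1 0 1 0 1 0 1 0]
  -> pairs=21 depth=12 groups=10 -> yes
String 2 '[[[][]][[][][]]][[[]]][][[[][][]][]][]': depth seq [1 2 3 2 3 2 1 2 3 2 3 2 3 2 1 0 1 2 3 2 1 0 1 0 1 2 3 2 3 2 3 2 1 2 1 0 1 0]
  -> pairs=19 depth=3 groups=5 -> no
String 3 '[][[]][[[][][][][[][][[][]]][]]][][][][[]][][]': depth seq [1 0 1 2 1 0 1 2 3 2 3 2 3 2 3 2 3 4 3 4 3 4 5 4 5 4 3 2 3 2 1 0 1 0 1 0 1 0 1 2 1 0 1 0 1 0]
  -> pairs=23 depth=5 groups=9 -> no
String 4 '[[][[][[]]][[[][]][[[][]]][[][]]][][][]]': depth seq [1 2 1 2 3 2 3 4 3 2 1 2 3 4 3 4 3 2 3 4 5 4 5 4 3 2 3 4 3 4 3 2 1 2 1 2 1 2 1 0]
  -> pairs=20 depth=5 groups=1 -> no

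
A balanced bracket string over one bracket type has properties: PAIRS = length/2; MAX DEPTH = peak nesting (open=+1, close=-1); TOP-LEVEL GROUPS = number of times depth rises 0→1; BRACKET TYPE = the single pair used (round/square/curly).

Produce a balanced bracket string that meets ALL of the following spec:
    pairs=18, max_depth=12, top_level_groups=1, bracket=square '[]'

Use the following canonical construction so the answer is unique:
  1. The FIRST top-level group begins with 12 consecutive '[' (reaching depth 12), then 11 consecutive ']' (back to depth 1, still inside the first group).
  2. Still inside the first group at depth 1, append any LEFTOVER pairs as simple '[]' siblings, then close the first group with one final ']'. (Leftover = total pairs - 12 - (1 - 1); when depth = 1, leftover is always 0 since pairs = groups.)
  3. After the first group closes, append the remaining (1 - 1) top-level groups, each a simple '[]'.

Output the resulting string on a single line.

Spec: pairs=18 depth=12 groups=1
Leftover pairs = 18 - 12 - (1-1) = 6
First group: deep chain of depth 12 + 6 sibling pairs
Remaining 0 groups: simple '[]' each

Answer: [[[[[[[[[[[[]]]]]]]]]]][][][][][][]]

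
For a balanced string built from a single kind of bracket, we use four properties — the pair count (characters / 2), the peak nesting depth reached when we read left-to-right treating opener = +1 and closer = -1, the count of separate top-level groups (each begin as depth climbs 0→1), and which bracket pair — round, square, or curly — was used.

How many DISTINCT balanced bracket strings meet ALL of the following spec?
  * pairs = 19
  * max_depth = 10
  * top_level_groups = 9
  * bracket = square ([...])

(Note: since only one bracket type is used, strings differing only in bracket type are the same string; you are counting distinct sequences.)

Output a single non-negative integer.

Spec: pairs=19 depth=10 groups=9
Count(depth <= 10) = 6216201
Count(depth <= 9) = 6215976
Count(depth == 10) = 6216201 - 6215976 = 225

Answer: 225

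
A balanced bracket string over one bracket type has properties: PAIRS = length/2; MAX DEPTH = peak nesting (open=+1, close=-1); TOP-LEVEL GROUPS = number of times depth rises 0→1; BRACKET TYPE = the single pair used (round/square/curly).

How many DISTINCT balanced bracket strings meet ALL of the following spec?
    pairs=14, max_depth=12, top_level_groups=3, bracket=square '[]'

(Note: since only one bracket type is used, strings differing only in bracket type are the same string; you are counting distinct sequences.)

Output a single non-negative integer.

Answer: 3

Derivation:
Spec: pairs=14 depth=12 groups=3
Count(depth <= 12) = 534888
Count(depth <= 11) = 534885
Count(depth == 12) = 534888 - 534885 = 3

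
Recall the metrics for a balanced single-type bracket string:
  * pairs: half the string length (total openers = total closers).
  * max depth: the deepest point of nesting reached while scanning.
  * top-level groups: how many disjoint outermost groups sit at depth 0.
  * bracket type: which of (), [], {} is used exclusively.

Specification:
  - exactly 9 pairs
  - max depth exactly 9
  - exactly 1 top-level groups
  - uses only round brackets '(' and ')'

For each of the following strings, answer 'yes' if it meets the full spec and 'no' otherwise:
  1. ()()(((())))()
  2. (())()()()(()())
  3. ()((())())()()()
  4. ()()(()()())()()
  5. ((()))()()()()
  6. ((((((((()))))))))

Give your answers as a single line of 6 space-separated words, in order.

Answer: no no no no no yes

Derivation:
String 1 '()()(((())))()': depth seq [1 0 1 0 1 2 3 4 3 2 1 0 1 0]
  -> pairs=7 depth=4 groups=4 -> no
String 2 '(())()()()(()())': depth seq [1 2 1 0 1 0 1 0 1 0 1 2 1 2 1 0]
  -> pairs=8 depth=2 groups=5 -> no
String 3 '()((())())()()()': depth seq [1 0 1 2 3 2 1 2 1 0 1 0 1 0 1 0]
  -> pairs=8 depth=3 groups=5 -> no
String 4 '()()(()()())()()': depth seq [1 0 1 0 1 2 1 2 1 2 1 0 1 0 1 0]
  -> pairs=8 depth=2 groups=5 -> no
String 5 '((()))()()()()': depth seq [1 2 3 2 1 0 1 0 1 0 1 0 1 0]
  -> pairs=7 depth=3 groups=5 -> no
String 6 '((((((((()))))))))': depth seq [1 2 3 4 5 6 7 8 9 8 7 6 5 4 3 2 1 0]
  -> pairs=9 depth=9 groups=1 -> yes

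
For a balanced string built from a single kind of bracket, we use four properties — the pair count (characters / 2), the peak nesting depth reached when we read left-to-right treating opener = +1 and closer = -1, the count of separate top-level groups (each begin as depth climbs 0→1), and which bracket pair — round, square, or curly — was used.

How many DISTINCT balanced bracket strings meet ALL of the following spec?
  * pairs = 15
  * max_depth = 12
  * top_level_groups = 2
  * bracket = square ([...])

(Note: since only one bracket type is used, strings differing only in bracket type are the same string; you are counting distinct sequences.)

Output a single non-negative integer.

Answer: 546

Derivation:
Spec: pairs=15 depth=12 groups=2
Count(depth <= 12) = 2674390
Count(depth <= 11) = 2673844
Count(depth == 12) = 2674390 - 2673844 = 546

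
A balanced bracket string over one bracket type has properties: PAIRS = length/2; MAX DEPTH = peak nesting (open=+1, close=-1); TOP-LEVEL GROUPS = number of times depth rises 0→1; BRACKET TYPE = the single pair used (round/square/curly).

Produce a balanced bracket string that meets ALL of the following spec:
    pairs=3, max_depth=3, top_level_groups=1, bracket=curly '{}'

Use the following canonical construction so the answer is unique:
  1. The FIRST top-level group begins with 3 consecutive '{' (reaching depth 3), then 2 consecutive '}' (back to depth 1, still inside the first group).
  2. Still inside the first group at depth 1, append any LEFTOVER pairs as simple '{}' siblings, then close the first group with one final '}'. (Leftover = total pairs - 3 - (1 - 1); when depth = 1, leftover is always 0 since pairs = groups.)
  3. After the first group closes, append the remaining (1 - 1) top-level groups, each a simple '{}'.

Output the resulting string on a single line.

Spec: pairs=3 depth=3 groups=1
Leftover pairs = 3 - 3 - (1-1) = 0
First group: deep chain of depth 3 + 0 sibling pairs
Remaining 0 groups: simple '{}' each

Answer: {{{}}}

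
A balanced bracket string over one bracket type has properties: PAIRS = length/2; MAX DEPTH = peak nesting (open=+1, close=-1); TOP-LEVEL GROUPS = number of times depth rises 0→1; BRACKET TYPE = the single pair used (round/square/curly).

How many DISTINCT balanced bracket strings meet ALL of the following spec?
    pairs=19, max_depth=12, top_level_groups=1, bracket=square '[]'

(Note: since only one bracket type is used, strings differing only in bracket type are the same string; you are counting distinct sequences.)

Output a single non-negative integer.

Spec: pairs=19 depth=12 groups=1
Count(depth <= 12) = 476385987
Count(depth <= 11) = 472809612
Count(depth == 12) = 476385987 - 472809612 = 3576375

Answer: 3576375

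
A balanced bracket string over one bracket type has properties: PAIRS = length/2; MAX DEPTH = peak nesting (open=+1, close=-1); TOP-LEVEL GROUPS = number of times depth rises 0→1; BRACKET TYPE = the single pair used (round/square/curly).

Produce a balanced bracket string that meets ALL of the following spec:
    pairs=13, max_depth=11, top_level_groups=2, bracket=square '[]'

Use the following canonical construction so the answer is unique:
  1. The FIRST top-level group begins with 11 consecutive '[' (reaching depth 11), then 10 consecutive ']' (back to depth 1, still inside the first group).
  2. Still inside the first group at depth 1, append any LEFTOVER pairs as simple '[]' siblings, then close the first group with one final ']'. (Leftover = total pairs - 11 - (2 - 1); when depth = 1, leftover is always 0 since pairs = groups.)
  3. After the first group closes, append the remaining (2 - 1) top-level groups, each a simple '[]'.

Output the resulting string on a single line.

Spec: pairs=13 depth=11 groups=2
Leftover pairs = 13 - 11 - (2-1) = 1
First group: deep chain of depth 11 + 1 sibling pairs
Remaining 1 groups: simple '[]' each

Answer: [[[[[[[[[[[]]]]]]]]]][]][]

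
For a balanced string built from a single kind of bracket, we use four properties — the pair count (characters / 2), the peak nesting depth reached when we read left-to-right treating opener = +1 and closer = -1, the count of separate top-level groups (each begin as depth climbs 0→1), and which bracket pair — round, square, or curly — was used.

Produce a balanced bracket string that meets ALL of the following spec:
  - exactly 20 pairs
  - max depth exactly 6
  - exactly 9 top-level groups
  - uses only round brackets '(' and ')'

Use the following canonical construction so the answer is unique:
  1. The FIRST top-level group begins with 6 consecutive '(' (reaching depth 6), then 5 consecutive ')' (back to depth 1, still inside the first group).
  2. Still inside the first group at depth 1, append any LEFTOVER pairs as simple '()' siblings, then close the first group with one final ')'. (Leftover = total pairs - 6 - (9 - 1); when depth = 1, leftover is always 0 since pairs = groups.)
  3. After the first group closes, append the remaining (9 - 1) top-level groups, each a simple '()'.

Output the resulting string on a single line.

Answer: (((((()))))()()()()()())()()()()()()()()

Derivation:
Spec: pairs=20 depth=6 groups=9
Leftover pairs = 20 - 6 - (9-1) = 6
First group: deep chain of depth 6 + 6 sibling pairs
Remaining 8 groups: simple '()' each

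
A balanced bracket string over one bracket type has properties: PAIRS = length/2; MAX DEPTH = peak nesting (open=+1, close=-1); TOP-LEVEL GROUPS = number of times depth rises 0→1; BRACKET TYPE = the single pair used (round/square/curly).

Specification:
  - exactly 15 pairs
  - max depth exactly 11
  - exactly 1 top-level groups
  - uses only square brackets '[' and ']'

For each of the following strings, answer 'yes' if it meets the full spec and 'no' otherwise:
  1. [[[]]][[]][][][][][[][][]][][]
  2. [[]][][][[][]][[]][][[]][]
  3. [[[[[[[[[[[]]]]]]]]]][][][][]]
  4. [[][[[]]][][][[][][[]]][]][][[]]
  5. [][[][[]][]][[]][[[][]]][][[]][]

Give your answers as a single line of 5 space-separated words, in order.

Answer: no no yes no no

Derivation:
String 1 '[[[]]][[]][][][][][[][][]][][]': depth seq [1 2 3 2 1 0 1 2 1 0 1 0 1 0 1 0 1 0 1 2 1 2 1 2 1 0 1 0 1 0]
  -> pairs=15 depth=3 groups=9 -> no
String 2 '[[]][][][[][]][[]][][[]][]': depth seq [1 2 1 0 1 0 1 0 1 2 1 2 1 0 1 2 1 0 1 0 1 2 1 0 1 0]
  -> pairs=13 depth=2 groups=8 -> no
String 3 '[[[[[[[[[[[]]]]]]]]]][][][][]]': depth seq [1 2 3 4 5 6 7 8 9 10 11 10 9 8 7 6 5 4 3 2 1 2 1 2 1 2 1 2 1 0]
  -> pairs=15 depth=11 groups=1 -> yes
String 4 '[[][[[]]][][][[][][[]]][]][][[]]': depth seq [1 2 1 2 3 4 3 2 1 2 1 2 1 2 3 2 3 2 3 4 3 2 1 2 1 0 1 0 1 2 1 0]
  -> pairs=16 depth=4 groups=3 -> no
String 5 '[][[][[]][]][[]][[[][]]][][[]][]': depth seq [1 0 1 2 1 2 3 2 1 2 1 0 1 2 1 0 1 2 3 2 3 2 1 0 1 0 1 2 1 0 1 0]
  -> pairs=16 depth=3 groups=7 -> no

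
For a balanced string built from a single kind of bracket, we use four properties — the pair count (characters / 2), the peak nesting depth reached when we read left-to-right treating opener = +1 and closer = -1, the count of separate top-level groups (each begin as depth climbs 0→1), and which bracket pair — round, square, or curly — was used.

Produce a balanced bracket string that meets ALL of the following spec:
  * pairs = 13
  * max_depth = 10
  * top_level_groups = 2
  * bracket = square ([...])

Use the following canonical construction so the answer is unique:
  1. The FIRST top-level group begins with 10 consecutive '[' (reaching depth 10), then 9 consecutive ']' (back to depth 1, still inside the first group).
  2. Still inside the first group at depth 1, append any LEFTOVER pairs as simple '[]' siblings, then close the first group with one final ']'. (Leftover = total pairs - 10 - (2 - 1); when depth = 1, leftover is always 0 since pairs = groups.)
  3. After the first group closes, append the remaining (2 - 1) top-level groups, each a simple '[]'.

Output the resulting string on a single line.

Spec: pairs=13 depth=10 groups=2
Leftover pairs = 13 - 10 - (2-1) = 2
First group: deep chain of depth 10 + 2 sibling pairs
Remaining 1 groups: simple '[]' each

Answer: [[[[[[[[[[]]]]]]]]][][]][]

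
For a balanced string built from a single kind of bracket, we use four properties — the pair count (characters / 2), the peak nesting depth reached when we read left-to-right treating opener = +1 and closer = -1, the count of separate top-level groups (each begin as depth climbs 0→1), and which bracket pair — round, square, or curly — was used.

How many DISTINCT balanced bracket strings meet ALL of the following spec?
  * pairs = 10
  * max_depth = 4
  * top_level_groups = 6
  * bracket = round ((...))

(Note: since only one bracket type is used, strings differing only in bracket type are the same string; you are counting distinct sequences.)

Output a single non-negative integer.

Spec: pairs=10 depth=4 groups=6
Count(depth <= 4) = 423
Count(depth <= 3) = 363
Count(depth == 4) = 423 - 363 = 60

Answer: 60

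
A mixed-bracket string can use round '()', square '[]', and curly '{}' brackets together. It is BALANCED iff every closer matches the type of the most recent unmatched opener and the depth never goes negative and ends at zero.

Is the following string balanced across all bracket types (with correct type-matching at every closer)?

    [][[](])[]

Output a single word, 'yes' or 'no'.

Answer: no

Derivation:
pos 0: push '['; stack = [
pos 1: ']' matches '['; pop; stack = (empty)
pos 2: push '['; stack = [
pos 3: push '['; stack = [[
pos 4: ']' matches '['; pop; stack = [
pos 5: push '('; stack = [(
pos 6: saw closer ']' but top of stack is '(' (expected ')') → INVALID
Verdict: type mismatch at position 6: ']' closes '(' → no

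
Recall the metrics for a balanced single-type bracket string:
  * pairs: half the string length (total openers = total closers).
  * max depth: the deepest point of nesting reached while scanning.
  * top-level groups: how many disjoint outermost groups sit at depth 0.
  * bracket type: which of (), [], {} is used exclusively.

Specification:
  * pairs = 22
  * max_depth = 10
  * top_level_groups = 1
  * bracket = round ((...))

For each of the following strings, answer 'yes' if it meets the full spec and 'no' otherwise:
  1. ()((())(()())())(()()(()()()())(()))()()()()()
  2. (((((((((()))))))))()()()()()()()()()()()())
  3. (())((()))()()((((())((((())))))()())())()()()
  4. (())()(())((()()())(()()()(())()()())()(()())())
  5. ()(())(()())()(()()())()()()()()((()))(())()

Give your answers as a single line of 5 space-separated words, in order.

String 1 '()((())(()())())(()()(()()()())(()))()()()()()': depth seq [1 0 1 2 3 2 1 2 3 2 3 2 1 2 1 0 1 2 1 2 1 2 3 2 3 2 3 2 3 2 1 2 3 2 1 0 1 0 1 0 1 0 1 0 1 0]
  -> pairs=23 depth=3 groups=8 -> no
String 2 '(((((((((()))))))))()()()()()()()()()()()())': depth seq [1 2 3 4 5 6 7 8 9 10 9 8 7 6 5 4 3 2 1 2 1 2 1 2 1 2 1 2 1 2 1 2 1 2 1 2 1 2 1 2 1 2 1 0]
  -> pairs=22 depth=10 groups=1 -> yes
String 3 '(())((()))()()((((())((((())))))()())())()()()': depth seq [1 2 1 0 1 2 3 2 1 0 1 0 1 0 1 2 3 4 5 4 3 4 5 6 7 8 7 6 5 4 3 2 3 2 3 2 1 2 1 0 1 0 1 0 1 0]
  -> pairs=23 depth=8 groups=8 -> no
String 4 '(())()(())((()()())(()()()(())()()())()(()())())': depth seq [1 2 1 0 1 0 1 2 1 0 1 2 3 2 3 2 3 2 1 2 3 2 3 2 3 2 3 4 3 2 3 2 3 2 3 2 1 2 1 2 3 2 3 2 1 2 1 0]
  -> pairs=24 depth=4 groups=4 -> no
String 5 '()(())(()())()(()()())()()()()()((()))(())()': depth seq [1 0 1 2 1 0 1 2 1 2 1 0 1 0 1 2 1 2 1 2 1 0 1 0 1 0 1 0 1 0 1 0 1 2 3 2 1 0 1 2 1 0 1 0]
  -> pairs=22 depth=3 groups=13 -> no

Answer: no yes no no no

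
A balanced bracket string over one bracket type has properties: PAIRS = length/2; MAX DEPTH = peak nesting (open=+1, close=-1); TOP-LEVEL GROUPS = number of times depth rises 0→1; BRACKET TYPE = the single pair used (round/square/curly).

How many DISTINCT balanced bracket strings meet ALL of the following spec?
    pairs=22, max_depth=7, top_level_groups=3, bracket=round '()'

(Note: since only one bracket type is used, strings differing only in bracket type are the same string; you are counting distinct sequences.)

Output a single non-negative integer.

Answer: 4063047690

Derivation:
Spec: pairs=22 depth=7 groups=3
Count(depth <= 7) = 12470434080
Count(depth <= 6) = 8407386390
Count(depth == 7) = 12470434080 - 8407386390 = 4063047690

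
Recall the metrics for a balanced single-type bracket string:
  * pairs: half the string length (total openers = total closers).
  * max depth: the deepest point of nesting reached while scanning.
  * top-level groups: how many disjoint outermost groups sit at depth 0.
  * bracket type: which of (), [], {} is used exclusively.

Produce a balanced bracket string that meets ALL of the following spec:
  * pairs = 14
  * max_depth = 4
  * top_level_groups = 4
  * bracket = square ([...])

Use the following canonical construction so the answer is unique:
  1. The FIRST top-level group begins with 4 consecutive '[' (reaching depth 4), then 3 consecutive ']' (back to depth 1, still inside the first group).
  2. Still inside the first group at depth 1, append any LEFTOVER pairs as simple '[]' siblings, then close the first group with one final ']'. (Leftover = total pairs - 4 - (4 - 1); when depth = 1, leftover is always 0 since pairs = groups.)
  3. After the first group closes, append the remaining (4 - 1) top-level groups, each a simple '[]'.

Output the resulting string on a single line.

Spec: pairs=14 depth=4 groups=4
Leftover pairs = 14 - 4 - (4-1) = 7
First group: deep chain of depth 4 + 7 sibling pairs
Remaining 3 groups: simple '[]' each

Answer: [[[[]]][][][][][][][]][][][]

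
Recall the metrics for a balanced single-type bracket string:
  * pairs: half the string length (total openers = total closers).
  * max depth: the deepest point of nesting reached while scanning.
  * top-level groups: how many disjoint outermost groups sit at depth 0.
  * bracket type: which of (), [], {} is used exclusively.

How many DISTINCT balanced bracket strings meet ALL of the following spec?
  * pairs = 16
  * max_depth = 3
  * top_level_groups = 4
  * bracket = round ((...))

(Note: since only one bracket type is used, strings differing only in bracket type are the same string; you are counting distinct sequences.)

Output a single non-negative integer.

Spec: pairs=16 depth=3 groups=4
Count(depth <= 3) = 230656
Count(depth <= 2) = 455
Count(depth == 3) = 230656 - 455 = 230201

Answer: 230201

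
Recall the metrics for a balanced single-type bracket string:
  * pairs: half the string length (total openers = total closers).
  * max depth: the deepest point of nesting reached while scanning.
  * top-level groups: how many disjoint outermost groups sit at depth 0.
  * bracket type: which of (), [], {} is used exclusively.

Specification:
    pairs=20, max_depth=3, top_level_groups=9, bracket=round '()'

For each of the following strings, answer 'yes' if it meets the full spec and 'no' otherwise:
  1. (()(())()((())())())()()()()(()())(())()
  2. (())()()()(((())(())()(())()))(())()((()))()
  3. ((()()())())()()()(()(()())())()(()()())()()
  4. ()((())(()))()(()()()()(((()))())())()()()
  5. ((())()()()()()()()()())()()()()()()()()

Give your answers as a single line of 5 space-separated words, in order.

Answer: no no no no yes

Derivation:
String 1 '(()(())()((())())())()()()()(()())(())()': depth seq [1 2 1 2 3 2 1 2 1 2 3 4 3 2 3 2 1 2 1 0 1 0 1 0 1 0 1 0 1 2 1 2 1 0 1 2 1 0 1 0]
  -> pairs=20 depth=4 groups=8 -> no
String 2 '(())()()()(((())(())()(())()))(())()((()))()': depth seq [1 2 1 0 1 0 1 0 1 0 1 2 3 4 3 2 3 4 3 2 3 2 3 4 3 2 3 2 1 0 1 2 1 0 1 0 1 2 3 2 1 0 1 0]
  -> pairs=22 depth=4 groups=9 -> no
String 3 '((()()())())()()()(()(()())())()(()()())()()': depth seq [1 2 3 2 3 2 3 2 1 2 1 0 1 0 1 0 1 0 1 2 1 2 3 2 3 2 1 2 1 0 1 0 1 2 1 2 1 2 1 0 1 0 1 0]
  -> pairs=22 depth=3 groups=9 -> no
String 4 '()((())(()))()(()()()()(((()))())())()()()': depth seq [1 0 1 2 3 2 1 2 3 2 1 0 1 0 1 2 1 2 1 2 1 2 1 2 3 4 5 4 3 2 3 2 1 2 1 0 1 0 1 0 1 0]
  -> pairs=21 depth=5 groups=7 -> no
String 5 '((())()()()()()()()()())()()()()()()()()': depth seq [1 2 3 2 1 2 1 2 1 2 1 2 1 2 1 2 1 2 1 2 1 2 1 0 1 0 1 0 1 0 1 0 1 0 1 0 1 0 1 0]
  -> pairs=20 depth=3 groups=9 -> yes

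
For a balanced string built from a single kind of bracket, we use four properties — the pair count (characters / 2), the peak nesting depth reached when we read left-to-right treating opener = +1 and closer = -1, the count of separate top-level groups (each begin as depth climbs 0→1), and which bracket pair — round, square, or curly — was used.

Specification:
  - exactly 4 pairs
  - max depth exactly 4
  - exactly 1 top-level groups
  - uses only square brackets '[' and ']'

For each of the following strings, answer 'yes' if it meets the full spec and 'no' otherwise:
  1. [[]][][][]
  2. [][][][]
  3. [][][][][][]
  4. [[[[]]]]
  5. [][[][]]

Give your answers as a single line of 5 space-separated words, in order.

String 1 '[[]][][][]': depth seq [1 2 1 0 1 0 1 0 1 0]
  -> pairs=5 depth=2 groups=4 -> no
String 2 '[][][][]': depth seq [1 0 1 0 1 0 1 0]
  -> pairs=4 depth=1 groups=4 -> no
String 3 '[][][][][][]': depth seq [1 0 1 0 1 0 1 0 1 0 1 0]
  -> pairs=6 depth=1 groups=6 -> no
String 4 '[[[[]]]]': depth seq [1 2 3 4 3 2 1 0]
  -> pairs=4 depth=4 groups=1 -> yes
String 5 '[][[][]]': depth seq [1 0 1 2 1 2 1 0]
  -> pairs=4 depth=2 groups=2 -> no

Answer: no no no yes no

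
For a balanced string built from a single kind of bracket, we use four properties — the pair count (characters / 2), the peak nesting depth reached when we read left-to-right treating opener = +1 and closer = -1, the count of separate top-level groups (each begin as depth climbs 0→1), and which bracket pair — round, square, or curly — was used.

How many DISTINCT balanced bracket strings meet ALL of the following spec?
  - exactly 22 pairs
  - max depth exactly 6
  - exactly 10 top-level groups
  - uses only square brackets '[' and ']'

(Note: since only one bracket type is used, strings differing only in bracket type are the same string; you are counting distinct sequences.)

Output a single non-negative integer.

Answer: 16185235

Derivation:
Spec: pairs=22 depth=6 groups=10
Count(depth <= 6) = 154542485
Count(depth <= 5) = 138357250
Count(depth == 6) = 154542485 - 138357250 = 16185235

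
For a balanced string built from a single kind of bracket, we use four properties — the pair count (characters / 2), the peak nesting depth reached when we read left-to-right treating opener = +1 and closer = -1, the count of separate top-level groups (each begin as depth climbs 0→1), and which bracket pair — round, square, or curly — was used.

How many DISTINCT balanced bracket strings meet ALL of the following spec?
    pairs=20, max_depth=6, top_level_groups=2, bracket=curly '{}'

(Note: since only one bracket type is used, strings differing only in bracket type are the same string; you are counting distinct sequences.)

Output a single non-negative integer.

Spec: pairs=20 depth=6 groups=2
Count(depth <= 6) = 786189838
Count(depth <= 5) = 344373773
Count(depth == 6) = 786189838 - 344373773 = 441816065

Answer: 441816065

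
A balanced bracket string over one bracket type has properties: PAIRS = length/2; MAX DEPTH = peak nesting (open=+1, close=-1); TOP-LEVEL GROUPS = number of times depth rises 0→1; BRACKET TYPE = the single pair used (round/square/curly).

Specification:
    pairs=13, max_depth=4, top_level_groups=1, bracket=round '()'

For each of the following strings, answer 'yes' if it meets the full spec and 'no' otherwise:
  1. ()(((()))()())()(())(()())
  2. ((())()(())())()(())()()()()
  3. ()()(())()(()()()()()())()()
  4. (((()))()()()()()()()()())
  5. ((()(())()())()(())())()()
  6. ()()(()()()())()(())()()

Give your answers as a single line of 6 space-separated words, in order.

String 1 '()(((()))()())()(())(()())': depth seq [1 0 1 2 3 4 3 2 1 2 1 2 1 0 1 0 1 2 1 0 1 2 1 2 1 0]
  -> pairs=13 depth=4 groups=5 -> no
String 2 '((())()(())())()(())()()()()': depth seq [1 2 3 2 1 2 1 2 3 2 1 2 1 0 1 0 1 2 1 0 1 0 1 0 1 0 1 0]
  -> pairs=14 depth=3 groups=7 -> no
String 3 '()()(())()(()()()()()())()()': depth seq [1 0 1 0 1 2 1 0 1 0 1 2 1 2 1 2 1 2 1 2 1 2 1 0 1 0 1 0]
  -> pairs=14 depth=2 groups=7 -> no
String 4 '(((()))()()()()()()()()())': depth seq [1 2 3 4 3 2 1 2 1 2 1 2 1 2 1 2 1 2 1 2 1 2 1 2 1 0]
  -> pairs=13 depth=4 groups=1 -> yes
String 5 '((()(())()())()(())())()()': depth seq [1 2 3 2 3 4 3 2 3 2 3 2 1 2 1 2 3 2 1 2 1 0 1 0 1 0]
  -> pairs=13 depth=4 groups=3 -> no
String 6 '()()(()()()())()(())()()': depth seq [1 0 1 0 1 2 1 2 1 2 1 2 1 0 1 0 1 2 1 0 1 0 1 0]
  -> pairs=12 depth=2 groups=7 -> no

Answer: no no no yes no no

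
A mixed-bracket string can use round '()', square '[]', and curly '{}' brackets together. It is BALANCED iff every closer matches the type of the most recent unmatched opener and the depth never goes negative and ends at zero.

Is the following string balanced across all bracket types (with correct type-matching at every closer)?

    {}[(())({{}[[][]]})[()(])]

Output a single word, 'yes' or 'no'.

Answer: no

Derivation:
pos 0: push '{'; stack = {
pos 1: '}' matches '{'; pop; stack = (empty)
pos 2: push '['; stack = [
pos 3: push '('; stack = [(
pos 4: push '('; stack = [((
pos 5: ')' matches '('; pop; stack = [(
pos 6: ')' matches '('; pop; stack = [
pos 7: push '('; stack = [(
pos 8: push '{'; stack = [({
pos 9: push '{'; stack = [({{
pos 10: '}' matches '{'; pop; stack = [({
pos 11: push '['; stack = [({[
pos 12: push '['; stack = [({[[
pos 13: ']' matches '['; pop; stack = [({[
pos 14: push '['; stack = [({[[
pos 15: ']' matches '['; pop; stack = [({[
pos 16: ']' matches '['; pop; stack = [({
pos 17: '}' matches '{'; pop; stack = [(
pos 18: ')' matches '('; pop; stack = [
pos 19: push '['; stack = [[
pos 20: push '('; stack = [[(
pos 21: ')' matches '('; pop; stack = [[
pos 22: push '('; stack = [[(
pos 23: saw closer ']' but top of stack is '(' (expected ')') → INVALID
Verdict: type mismatch at position 23: ']' closes '(' → no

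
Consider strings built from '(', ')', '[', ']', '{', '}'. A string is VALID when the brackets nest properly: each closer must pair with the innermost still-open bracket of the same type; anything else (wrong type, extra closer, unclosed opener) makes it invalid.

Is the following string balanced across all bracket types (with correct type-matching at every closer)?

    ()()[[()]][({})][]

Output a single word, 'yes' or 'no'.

pos 0: push '('; stack = (
pos 1: ')' matches '('; pop; stack = (empty)
pos 2: push '('; stack = (
pos 3: ')' matches '('; pop; stack = (empty)
pos 4: push '['; stack = [
pos 5: push '['; stack = [[
pos 6: push '('; stack = [[(
pos 7: ')' matches '('; pop; stack = [[
pos 8: ']' matches '['; pop; stack = [
pos 9: ']' matches '['; pop; stack = (empty)
pos 10: push '['; stack = [
pos 11: push '('; stack = [(
pos 12: push '{'; stack = [({
pos 13: '}' matches '{'; pop; stack = [(
pos 14: ')' matches '('; pop; stack = [
pos 15: ']' matches '['; pop; stack = (empty)
pos 16: push '['; stack = [
pos 17: ']' matches '['; pop; stack = (empty)
end: stack empty → VALID
Verdict: properly nested → yes

Answer: yes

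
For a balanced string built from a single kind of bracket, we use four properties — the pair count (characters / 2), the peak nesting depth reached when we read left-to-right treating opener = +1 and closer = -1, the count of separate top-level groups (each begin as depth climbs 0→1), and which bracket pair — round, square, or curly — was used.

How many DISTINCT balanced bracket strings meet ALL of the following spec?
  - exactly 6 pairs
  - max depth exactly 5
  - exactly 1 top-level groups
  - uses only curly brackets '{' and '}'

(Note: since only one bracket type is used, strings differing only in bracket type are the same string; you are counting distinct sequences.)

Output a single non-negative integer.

Answer: 7

Derivation:
Spec: pairs=6 depth=5 groups=1
Count(depth <= 5) = 41
Count(depth <= 4) = 34
Count(depth == 5) = 41 - 34 = 7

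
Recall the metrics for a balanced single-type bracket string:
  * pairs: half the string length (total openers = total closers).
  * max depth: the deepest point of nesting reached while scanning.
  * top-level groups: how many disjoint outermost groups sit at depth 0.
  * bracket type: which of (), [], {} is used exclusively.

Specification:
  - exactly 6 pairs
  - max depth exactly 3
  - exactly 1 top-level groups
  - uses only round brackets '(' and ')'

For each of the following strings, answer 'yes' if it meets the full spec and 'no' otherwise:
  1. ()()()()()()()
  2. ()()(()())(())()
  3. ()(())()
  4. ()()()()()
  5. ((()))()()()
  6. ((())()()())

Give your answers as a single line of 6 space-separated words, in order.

String 1 '()()()()()()()': depth seq [1 0 1 0 1 0 1 0 1 0 1 0 1 0]
  -> pairs=7 depth=1 groups=7 -> no
String 2 '()()(()())(())()': depth seq [1 0 1 0 1 2 1 2 1 0 1 2 1 0 1 0]
  -> pairs=8 depth=2 groups=5 -> no
String 3 '()(())()': depth seq [1 0 1 2 1 0 1 0]
  -> pairs=4 depth=2 groups=3 -> no
String 4 '()()()()()': depth seq [1 0 1 0 1 0 1 0 1 0]
  -> pairs=5 depth=1 groups=5 -> no
String 5 '((()))()()()': depth seq [1 2 3 2 1 0 1 0 1 0 1 0]
  -> pairs=6 depth=3 groups=4 -> no
String 6 '((())()()())': depth seq [1 2 3 2 1 2 1 2 1 2 1 0]
  -> pairs=6 depth=3 groups=1 -> yes

Answer: no no no no no yes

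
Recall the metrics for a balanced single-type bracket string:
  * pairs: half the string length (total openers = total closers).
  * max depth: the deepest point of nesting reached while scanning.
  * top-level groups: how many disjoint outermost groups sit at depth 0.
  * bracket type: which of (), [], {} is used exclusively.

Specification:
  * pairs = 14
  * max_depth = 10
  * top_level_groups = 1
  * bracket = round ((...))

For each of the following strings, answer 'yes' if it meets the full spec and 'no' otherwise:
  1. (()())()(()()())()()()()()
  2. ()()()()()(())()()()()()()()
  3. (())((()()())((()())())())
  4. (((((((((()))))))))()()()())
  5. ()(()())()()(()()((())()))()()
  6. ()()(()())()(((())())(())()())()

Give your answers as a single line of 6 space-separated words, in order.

String 1 '(()())()(()()())()()()()()': depth seq [1 2 1 2 1 0 1 0 1 2 1 2 1 2 1 0 1 0 1 0 1 0 1 0 1 0]
  -> pairs=13 depth=2 groups=8 -> no
String 2 '()()()()()(())()()()()()()()': depth seq [1 0 1 0 1 0 1 0 1 0 1 2 1 0 1 0 1 0 1 0 1 0 1 0 1 0 1 0]
  -> pairs=14 depth=2 groups=13 -> no
String 3 '(())((()()())((()())())())': depth seq [1 2 1 0 1 2 3 2 3 2 3 2 1 2 3 4 3 4 3 2 3 2 1 2 1 0]
  -> pairs=13 depth=4 groups=2 -> no
String 4 '(((((((((()))))))))()()()())': depth seq [1 2 3 4 5 6 7 8 9 10 9 8 7 6 5 4 3 2 1 2 1 2 1 2 1 2 1 0]
  -> pairs=14 depth=10 groups=1 -> yes
String 5 '()(()())()()(()()((())()))()()': depth seq [1 0 1 2 1 2 1 0 1 0 1 0 1 2 1 2 1 2 3 4 3 2 3 2 1 0 1 0 1 0]
  -> pairs=15 depth=4 groups=7 -> no
String 6 '()()(()())()(((())())(())()())()': depth seq [1 0 1 0 1 2 1 2 1 0 1 0 1 2 3 4 3 2 3 2 1 2 3 2 1 2 1 2 1 0 1 0]
  -> pairs=16 depth=4 groups=6 -> no

Answer: no no no yes no no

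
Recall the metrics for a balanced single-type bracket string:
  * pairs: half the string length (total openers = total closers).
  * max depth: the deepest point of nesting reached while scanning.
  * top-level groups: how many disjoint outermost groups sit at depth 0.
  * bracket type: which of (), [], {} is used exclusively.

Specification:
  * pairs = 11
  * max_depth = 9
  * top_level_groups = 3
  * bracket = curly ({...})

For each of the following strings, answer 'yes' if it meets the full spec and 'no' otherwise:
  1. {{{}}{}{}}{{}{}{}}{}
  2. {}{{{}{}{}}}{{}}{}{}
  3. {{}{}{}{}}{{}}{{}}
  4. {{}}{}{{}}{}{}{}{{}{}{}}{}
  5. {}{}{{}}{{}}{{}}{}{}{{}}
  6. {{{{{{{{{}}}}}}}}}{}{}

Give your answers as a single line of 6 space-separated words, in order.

Answer: no no no no no yes

Derivation:
String 1 '{{{}}{}{}}{{}{}{}}{}': depth seq [1 2 3 2 1 2 1 2 1 0 1 2 1 2 1 2 1 0 1 0]
  -> pairs=10 depth=3 groups=3 -> no
String 2 '{}{{{}{}{}}}{{}}{}{}': depth seq [1 0 1 2 3 2 3 2 3 2 1 0 1 2 1 0 1 0 1 0]
  -> pairs=10 depth=3 groups=5 -> no
String 3 '{{}{}{}{}}{{}}{{}}': depth seq [1 2 1 2 1 2 1 2 1 0 1 2 1 0 1 2 1 0]
  -> pairs=9 depth=2 groups=3 -> no
String 4 '{{}}{}{{}}{}{}{}{{}{}{}}{}': depth seq [1 2 1 0 1 0 1 2 1 0 1 0 1 0 1 0 1 2 1 2 1 2 1 0 1 0]
  -> pairs=13 depth=2 groups=8 -> no
String 5 '{}{}{{}}{{}}{{}}{}{}{{}}': depth seq [1 0 1 0 1 2 1 0 1 2 1 0 1 2 1 0 1 0 1 0 1 2 1 0]
  -> pairs=12 depth=2 groups=8 -> no
String 6 '{{{{{{{{{}}}}}}}}}{}{}': depth seq [1 2 3 4 5 6 7 8 9 8 7 6 5 4 3 2 1 0 1 0 1 0]
  -> pairs=11 depth=9 groups=3 -> yes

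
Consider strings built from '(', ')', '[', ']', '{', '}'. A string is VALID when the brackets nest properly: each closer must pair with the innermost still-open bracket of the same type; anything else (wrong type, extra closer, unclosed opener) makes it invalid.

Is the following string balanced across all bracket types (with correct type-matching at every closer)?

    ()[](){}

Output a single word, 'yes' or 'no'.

Answer: yes

Derivation:
pos 0: push '('; stack = (
pos 1: ')' matches '('; pop; stack = (empty)
pos 2: push '['; stack = [
pos 3: ']' matches '['; pop; stack = (empty)
pos 4: push '('; stack = (
pos 5: ')' matches '('; pop; stack = (empty)
pos 6: push '{'; stack = {
pos 7: '}' matches '{'; pop; stack = (empty)
end: stack empty → VALID
Verdict: properly nested → yes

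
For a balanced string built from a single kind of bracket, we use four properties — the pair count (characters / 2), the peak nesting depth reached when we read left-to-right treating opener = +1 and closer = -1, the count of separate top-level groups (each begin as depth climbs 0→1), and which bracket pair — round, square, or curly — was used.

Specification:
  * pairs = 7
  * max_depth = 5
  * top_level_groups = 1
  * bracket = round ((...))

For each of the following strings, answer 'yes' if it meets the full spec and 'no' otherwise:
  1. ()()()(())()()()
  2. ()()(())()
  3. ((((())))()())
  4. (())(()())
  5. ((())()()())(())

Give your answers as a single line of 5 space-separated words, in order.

String 1 '()()()(())()()()': depth seq [1 0 1 0 1 0 1 2 1 0 1 0 1 0 1 0]
  -> pairs=8 depth=2 groups=7 -> no
String 2 '()()(())()': depth seq [1 0 1 0 1 2 1 0 1 0]
  -> pairs=5 depth=2 groups=4 -> no
String 3 '((((())))()())': depth seq [1 2 3 4 5 4 3 2 1 2 1 2 1 0]
  -> pairs=7 depth=5 groups=1 -> yes
String 4 '(())(()())': depth seq [1 2 1 0 1 2 1 2 1 0]
  -> pairs=5 depth=2 groups=2 -> no
String 5 '((())()()())(())': depth seq [1 2 3 2 1 2 1 2 1 2 1 0 1 2 1 0]
  -> pairs=8 depth=3 groups=2 -> no

Answer: no no yes no no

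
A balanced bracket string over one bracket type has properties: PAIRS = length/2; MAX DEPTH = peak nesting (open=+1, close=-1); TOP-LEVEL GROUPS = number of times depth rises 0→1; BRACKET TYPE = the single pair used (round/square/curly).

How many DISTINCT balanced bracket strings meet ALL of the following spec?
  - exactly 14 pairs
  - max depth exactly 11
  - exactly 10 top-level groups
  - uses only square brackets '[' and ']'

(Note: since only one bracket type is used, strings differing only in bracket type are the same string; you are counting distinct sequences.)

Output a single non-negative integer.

Answer: 0

Derivation:
Spec: pairs=14 depth=11 groups=10
Count(depth <= 11) = 1700
Count(depth <= 10) = 1700
Count(depth == 11) = 1700 - 1700 = 0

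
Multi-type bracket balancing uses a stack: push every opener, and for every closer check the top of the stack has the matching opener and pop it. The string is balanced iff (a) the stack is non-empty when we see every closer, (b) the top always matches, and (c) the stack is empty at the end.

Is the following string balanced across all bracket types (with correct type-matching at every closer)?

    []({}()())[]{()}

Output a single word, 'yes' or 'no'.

pos 0: push '['; stack = [
pos 1: ']' matches '['; pop; stack = (empty)
pos 2: push '('; stack = (
pos 3: push '{'; stack = ({
pos 4: '}' matches '{'; pop; stack = (
pos 5: push '('; stack = ((
pos 6: ')' matches '('; pop; stack = (
pos 7: push '('; stack = ((
pos 8: ')' matches '('; pop; stack = (
pos 9: ')' matches '('; pop; stack = (empty)
pos 10: push '['; stack = [
pos 11: ']' matches '['; pop; stack = (empty)
pos 12: push '{'; stack = {
pos 13: push '('; stack = {(
pos 14: ')' matches '('; pop; stack = {
pos 15: '}' matches '{'; pop; stack = (empty)
end: stack empty → VALID
Verdict: properly nested → yes

Answer: yes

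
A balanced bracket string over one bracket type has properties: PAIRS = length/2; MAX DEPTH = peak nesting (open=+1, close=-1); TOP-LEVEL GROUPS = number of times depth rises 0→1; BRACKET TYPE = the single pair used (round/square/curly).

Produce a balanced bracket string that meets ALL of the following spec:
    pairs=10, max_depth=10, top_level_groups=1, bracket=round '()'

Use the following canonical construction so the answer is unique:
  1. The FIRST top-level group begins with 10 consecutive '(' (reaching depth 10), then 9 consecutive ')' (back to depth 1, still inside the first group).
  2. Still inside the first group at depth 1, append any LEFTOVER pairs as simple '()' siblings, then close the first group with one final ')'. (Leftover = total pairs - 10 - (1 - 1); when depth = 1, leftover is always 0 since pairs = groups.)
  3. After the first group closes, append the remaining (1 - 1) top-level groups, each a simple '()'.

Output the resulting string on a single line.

Spec: pairs=10 depth=10 groups=1
Leftover pairs = 10 - 10 - (1-1) = 0
First group: deep chain of depth 10 + 0 sibling pairs
Remaining 0 groups: simple '()' each

Answer: (((((((((())))))))))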